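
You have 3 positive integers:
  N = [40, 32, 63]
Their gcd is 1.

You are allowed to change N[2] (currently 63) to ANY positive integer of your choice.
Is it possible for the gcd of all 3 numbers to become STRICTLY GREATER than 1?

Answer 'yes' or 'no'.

Answer: yes

Derivation:
Current gcd = 1
gcd of all OTHER numbers (without N[2]=63): gcd([40, 32]) = 8
The new gcd after any change is gcd(8, new_value).
This can be at most 8.
Since 8 > old gcd 1, the gcd CAN increase (e.g., set N[2] = 8).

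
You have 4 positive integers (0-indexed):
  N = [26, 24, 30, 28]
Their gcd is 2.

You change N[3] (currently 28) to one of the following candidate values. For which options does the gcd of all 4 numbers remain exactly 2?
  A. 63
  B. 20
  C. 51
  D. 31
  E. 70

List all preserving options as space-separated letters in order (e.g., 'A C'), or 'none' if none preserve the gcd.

Answer: B E

Derivation:
Old gcd = 2; gcd of others (without N[3]) = 2
New gcd for candidate v: gcd(2, v). Preserves old gcd iff gcd(2, v) = 2.
  Option A: v=63, gcd(2,63)=1 -> changes
  Option B: v=20, gcd(2,20)=2 -> preserves
  Option C: v=51, gcd(2,51)=1 -> changes
  Option D: v=31, gcd(2,31)=1 -> changes
  Option E: v=70, gcd(2,70)=2 -> preserves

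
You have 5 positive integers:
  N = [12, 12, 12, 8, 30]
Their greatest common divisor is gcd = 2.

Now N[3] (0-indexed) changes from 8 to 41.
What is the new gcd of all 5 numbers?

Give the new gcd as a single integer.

Numbers: [12, 12, 12, 8, 30], gcd = 2
Change: index 3, 8 -> 41
gcd of the OTHER numbers (without index 3): gcd([12, 12, 12, 30]) = 6
New gcd = gcd(g_others, new_val) = gcd(6, 41) = 1

Answer: 1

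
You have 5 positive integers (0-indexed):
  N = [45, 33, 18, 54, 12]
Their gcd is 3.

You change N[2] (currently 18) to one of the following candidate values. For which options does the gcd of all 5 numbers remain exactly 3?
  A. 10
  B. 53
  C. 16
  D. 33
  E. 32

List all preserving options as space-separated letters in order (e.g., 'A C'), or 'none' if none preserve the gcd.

Answer: D

Derivation:
Old gcd = 3; gcd of others (without N[2]) = 3
New gcd for candidate v: gcd(3, v). Preserves old gcd iff gcd(3, v) = 3.
  Option A: v=10, gcd(3,10)=1 -> changes
  Option B: v=53, gcd(3,53)=1 -> changes
  Option C: v=16, gcd(3,16)=1 -> changes
  Option D: v=33, gcd(3,33)=3 -> preserves
  Option E: v=32, gcd(3,32)=1 -> changes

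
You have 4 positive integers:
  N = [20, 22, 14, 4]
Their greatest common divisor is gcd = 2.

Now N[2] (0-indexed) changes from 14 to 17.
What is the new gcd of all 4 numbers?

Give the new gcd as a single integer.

Answer: 1

Derivation:
Numbers: [20, 22, 14, 4], gcd = 2
Change: index 2, 14 -> 17
gcd of the OTHER numbers (without index 2): gcd([20, 22, 4]) = 2
New gcd = gcd(g_others, new_val) = gcd(2, 17) = 1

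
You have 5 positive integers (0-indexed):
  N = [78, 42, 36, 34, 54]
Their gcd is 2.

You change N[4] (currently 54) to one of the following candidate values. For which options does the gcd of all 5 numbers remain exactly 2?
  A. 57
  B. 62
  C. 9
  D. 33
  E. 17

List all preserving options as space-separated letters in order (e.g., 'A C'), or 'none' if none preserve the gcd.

Answer: B

Derivation:
Old gcd = 2; gcd of others (without N[4]) = 2
New gcd for candidate v: gcd(2, v). Preserves old gcd iff gcd(2, v) = 2.
  Option A: v=57, gcd(2,57)=1 -> changes
  Option B: v=62, gcd(2,62)=2 -> preserves
  Option C: v=9, gcd(2,9)=1 -> changes
  Option D: v=33, gcd(2,33)=1 -> changes
  Option E: v=17, gcd(2,17)=1 -> changes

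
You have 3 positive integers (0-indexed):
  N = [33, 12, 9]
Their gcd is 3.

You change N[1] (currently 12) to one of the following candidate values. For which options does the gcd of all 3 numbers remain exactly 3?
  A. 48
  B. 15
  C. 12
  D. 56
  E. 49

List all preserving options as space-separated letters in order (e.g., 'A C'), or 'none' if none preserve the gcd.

Answer: A B C

Derivation:
Old gcd = 3; gcd of others (without N[1]) = 3
New gcd for candidate v: gcd(3, v). Preserves old gcd iff gcd(3, v) = 3.
  Option A: v=48, gcd(3,48)=3 -> preserves
  Option B: v=15, gcd(3,15)=3 -> preserves
  Option C: v=12, gcd(3,12)=3 -> preserves
  Option D: v=56, gcd(3,56)=1 -> changes
  Option E: v=49, gcd(3,49)=1 -> changes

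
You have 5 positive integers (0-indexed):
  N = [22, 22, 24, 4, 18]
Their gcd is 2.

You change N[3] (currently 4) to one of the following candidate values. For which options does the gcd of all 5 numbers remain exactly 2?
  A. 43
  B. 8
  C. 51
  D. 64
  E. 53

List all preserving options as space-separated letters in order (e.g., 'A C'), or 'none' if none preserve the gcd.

Old gcd = 2; gcd of others (without N[3]) = 2
New gcd for candidate v: gcd(2, v). Preserves old gcd iff gcd(2, v) = 2.
  Option A: v=43, gcd(2,43)=1 -> changes
  Option B: v=8, gcd(2,8)=2 -> preserves
  Option C: v=51, gcd(2,51)=1 -> changes
  Option D: v=64, gcd(2,64)=2 -> preserves
  Option E: v=53, gcd(2,53)=1 -> changes

Answer: B D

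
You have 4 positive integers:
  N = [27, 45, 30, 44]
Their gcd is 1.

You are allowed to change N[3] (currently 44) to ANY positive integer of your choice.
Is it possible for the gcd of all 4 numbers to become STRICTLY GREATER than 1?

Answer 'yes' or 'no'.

Current gcd = 1
gcd of all OTHER numbers (without N[3]=44): gcd([27, 45, 30]) = 3
The new gcd after any change is gcd(3, new_value).
This can be at most 3.
Since 3 > old gcd 1, the gcd CAN increase (e.g., set N[3] = 3).

Answer: yes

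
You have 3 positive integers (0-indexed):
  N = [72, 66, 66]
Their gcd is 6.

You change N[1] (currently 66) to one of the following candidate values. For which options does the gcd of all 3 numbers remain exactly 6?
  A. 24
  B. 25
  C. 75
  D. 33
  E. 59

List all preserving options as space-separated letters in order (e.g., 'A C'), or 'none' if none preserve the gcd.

Old gcd = 6; gcd of others (without N[1]) = 6
New gcd for candidate v: gcd(6, v). Preserves old gcd iff gcd(6, v) = 6.
  Option A: v=24, gcd(6,24)=6 -> preserves
  Option B: v=25, gcd(6,25)=1 -> changes
  Option C: v=75, gcd(6,75)=3 -> changes
  Option D: v=33, gcd(6,33)=3 -> changes
  Option E: v=59, gcd(6,59)=1 -> changes

Answer: A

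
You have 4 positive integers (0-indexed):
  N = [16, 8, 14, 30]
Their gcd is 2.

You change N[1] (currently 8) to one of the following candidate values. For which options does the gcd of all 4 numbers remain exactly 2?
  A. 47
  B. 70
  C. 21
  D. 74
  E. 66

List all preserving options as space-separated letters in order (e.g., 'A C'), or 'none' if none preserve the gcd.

Answer: B D E

Derivation:
Old gcd = 2; gcd of others (without N[1]) = 2
New gcd for candidate v: gcd(2, v). Preserves old gcd iff gcd(2, v) = 2.
  Option A: v=47, gcd(2,47)=1 -> changes
  Option B: v=70, gcd(2,70)=2 -> preserves
  Option C: v=21, gcd(2,21)=1 -> changes
  Option D: v=74, gcd(2,74)=2 -> preserves
  Option E: v=66, gcd(2,66)=2 -> preserves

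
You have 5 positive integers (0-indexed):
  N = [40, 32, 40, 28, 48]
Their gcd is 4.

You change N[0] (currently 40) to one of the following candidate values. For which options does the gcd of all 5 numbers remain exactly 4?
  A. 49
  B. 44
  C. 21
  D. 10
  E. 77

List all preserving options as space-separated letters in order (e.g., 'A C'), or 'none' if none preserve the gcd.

Old gcd = 4; gcd of others (without N[0]) = 4
New gcd for candidate v: gcd(4, v). Preserves old gcd iff gcd(4, v) = 4.
  Option A: v=49, gcd(4,49)=1 -> changes
  Option B: v=44, gcd(4,44)=4 -> preserves
  Option C: v=21, gcd(4,21)=1 -> changes
  Option D: v=10, gcd(4,10)=2 -> changes
  Option E: v=77, gcd(4,77)=1 -> changes

Answer: B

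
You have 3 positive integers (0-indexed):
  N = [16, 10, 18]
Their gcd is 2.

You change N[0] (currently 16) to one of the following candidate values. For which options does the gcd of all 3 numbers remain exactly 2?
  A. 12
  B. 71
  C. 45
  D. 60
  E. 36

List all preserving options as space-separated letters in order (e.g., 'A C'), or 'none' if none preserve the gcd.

Old gcd = 2; gcd of others (without N[0]) = 2
New gcd for candidate v: gcd(2, v). Preserves old gcd iff gcd(2, v) = 2.
  Option A: v=12, gcd(2,12)=2 -> preserves
  Option B: v=71, gcd(2,71)=1 -> changes
  Option C: v=45, gcd(2,45)=1 -> changes
  Option D: v=60, gcd(2,60)=2 -> preserves
  Option E: v=36, gcd(2,36)=2 -> preserves

Answer: A D E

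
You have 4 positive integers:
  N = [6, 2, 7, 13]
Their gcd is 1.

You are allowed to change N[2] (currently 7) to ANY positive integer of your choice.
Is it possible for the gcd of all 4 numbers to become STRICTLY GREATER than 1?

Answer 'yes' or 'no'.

Answer: no

Derivation:
Current gcd = 1
gcd of all OTHER numbers (without N[2]=7): gcd([6, 2, 13]) = 1
The new gcd after any change is gcd(1, new_value).
This can be at most 1.
Since 1 = old gcd 1, the gcd can only stay the same or decrease.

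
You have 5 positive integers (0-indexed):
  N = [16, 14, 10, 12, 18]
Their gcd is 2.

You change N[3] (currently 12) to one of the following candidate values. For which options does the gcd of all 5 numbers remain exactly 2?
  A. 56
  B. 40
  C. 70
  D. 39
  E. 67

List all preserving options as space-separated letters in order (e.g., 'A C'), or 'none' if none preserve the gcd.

Old gcd = 2; gcd of others (without N[3]) = 2
New gcd for candidate v: gcd(2, v). Preserves old gcd iff gcd(2, v) = 2.
  Option A: v=56, gcd(2,56)=2 -> preserves
  Option B: v=40, gcd(2,40)=2 -> preserves
  Option C: v=70, gcd(2,70)=2 -> preserves
  Option D: v=39, gcd(2,39)=1 -> changes
  Option E: v=67, gcd(2,67)=1 -> changes

Answer: A B C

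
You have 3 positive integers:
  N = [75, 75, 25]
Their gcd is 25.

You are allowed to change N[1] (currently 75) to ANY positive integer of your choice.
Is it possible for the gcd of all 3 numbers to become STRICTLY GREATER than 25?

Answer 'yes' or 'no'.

Answer: no

Derivation:
Current gcd = 25
gcd of all OTHER numbers (without N[1]=75): gcd([75, 25]) = 25
The new gcd after any change is gcd(25, new_value).
This can be at most 25.
Since 25 = old gcd 25, the gcd can only stay the same or decrease.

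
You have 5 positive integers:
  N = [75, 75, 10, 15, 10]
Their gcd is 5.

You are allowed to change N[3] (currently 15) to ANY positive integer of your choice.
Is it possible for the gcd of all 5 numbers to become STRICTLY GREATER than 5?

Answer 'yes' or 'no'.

Answer: no

Derivation:
Current gcd = 5
gcd of all OTHER numbers (without N[3]=15): gcd([75, 75, 10, 10]) = 5
The new gcd after any change is gcd(5, new_value).
This can be at most 5.
Since 5 = old gcd 5, the gcd can only stay the same or decrease.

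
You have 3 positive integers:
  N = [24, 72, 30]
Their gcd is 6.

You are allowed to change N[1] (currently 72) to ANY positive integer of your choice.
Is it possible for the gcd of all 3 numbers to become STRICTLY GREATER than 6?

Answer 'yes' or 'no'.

Answer: no

Derivation:
Current gcd = 6
gcd of all OTHER numbers (without N[1]=72): gcd([24, 30]) = 6
The new gcd after any change is gcd(6, new_value).
This can be at most 6.
Since 6 = old gcd 6, the gcd can only stay the same or decrease.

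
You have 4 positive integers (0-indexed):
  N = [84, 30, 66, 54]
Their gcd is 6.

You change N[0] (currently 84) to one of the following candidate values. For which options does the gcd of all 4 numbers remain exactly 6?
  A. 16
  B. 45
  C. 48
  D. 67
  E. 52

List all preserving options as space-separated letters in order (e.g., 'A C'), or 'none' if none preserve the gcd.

Answer: C

Derivation:
Old gcd = 6; gcd of others (without N[0]) = 6
New gcd for candidate v: gcd(6, v). Preserves old gcd iff gcd(6, v) = 6.
  Option A: v=16, gcd(6,16)=2 -> changes
  Option B: v=45, gcd(6,45)=3 -> changes
  Option C: v=48, gcd(6,48)=6 -> preserves
  Option D: v=67, gcd(6,67)=1 -> changes
  Option E: v=52, gcd(6,52)=2 -> changes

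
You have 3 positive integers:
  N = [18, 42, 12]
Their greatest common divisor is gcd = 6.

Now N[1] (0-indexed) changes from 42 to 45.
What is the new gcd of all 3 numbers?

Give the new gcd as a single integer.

Numbers: [18, 42, 12], gcd = 6
Change: index 1, 42 -> 45
gcd of the OTHER numbers (without index 1): gcd([18, 12]) = 6
New gcd = gcd(g_others, new_val) = gcd(6, 45) = 3

Answer: 3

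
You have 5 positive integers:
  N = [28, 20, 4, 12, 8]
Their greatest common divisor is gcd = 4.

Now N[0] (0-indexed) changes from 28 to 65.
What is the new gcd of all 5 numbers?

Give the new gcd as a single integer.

Numbers: [28, 20, 4, 12, 8], gcd = 4
Change: index 0, 28 -> 65
gcd of the OTHER numbers (without index 0): gcd([20, 4, 12, 8]) = 4
New gcd = gcd(g_others, new_val) = gcd(4, 65) = 1

Answer: 1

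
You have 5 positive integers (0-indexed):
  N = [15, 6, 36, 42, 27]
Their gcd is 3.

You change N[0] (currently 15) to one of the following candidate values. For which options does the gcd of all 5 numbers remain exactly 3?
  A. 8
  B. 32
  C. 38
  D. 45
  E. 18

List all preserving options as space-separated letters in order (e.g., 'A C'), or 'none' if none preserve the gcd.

Old gcd = 3; gcd of others (without N[0]) = 3
New gcd for candidate v: gcd(3, v). Preserves old gcd iff gcd(3, v) = 3.
  Option A: v=8, gcd(3,8)=1 -> changes
  Option B: v=32, gcd(3,32)=1 -> changes
  Option C: v=38, gcd(3,38)=1 -> changes
  Option D: v=45, gcd(3,45)=3 -> preserves
  Option E: v=18, gcd(3,18)=3 -> preserves

Answer: D E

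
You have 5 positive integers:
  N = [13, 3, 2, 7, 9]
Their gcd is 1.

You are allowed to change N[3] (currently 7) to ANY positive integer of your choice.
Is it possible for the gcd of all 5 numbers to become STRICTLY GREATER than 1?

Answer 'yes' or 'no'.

Current gcd = 1
gcd of all OTHER numbers (without N[3]=7): gcd([13, 3, 2, 9]) = 1
The new gcd after any change is gcd(1, new_value).
This can be at most 1.
Since 1 = old gcd 1, the gcd can only stay the same or decrease.

Answer: no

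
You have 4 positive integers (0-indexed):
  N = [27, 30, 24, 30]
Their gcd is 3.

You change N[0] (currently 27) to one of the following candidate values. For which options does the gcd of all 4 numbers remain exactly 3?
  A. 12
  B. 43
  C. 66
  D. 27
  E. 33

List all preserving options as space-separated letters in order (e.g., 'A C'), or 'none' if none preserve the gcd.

Old gcd = 3; gcd of others (without N[0]) = 6
New gcd for candidate v: gcd(6, v). Preserves old gcd iff gcd(6, v) = 3.
  Option A: v=12, gcd(6,12)=6 -> changes
  Option B: v=43, gcd(6,43)=1 -> changes
  Option C: v=66, gcd(6,66)=6 -> changes
  Option D: v=27, gcd(6,27)=3 -> preserves
  Option E: v=33, gcd(6,33)=3 -> preserves

Answer: D E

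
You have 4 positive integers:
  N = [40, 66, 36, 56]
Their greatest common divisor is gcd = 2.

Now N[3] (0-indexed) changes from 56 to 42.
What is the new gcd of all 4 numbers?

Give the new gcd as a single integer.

Answer: 2

Derivation:
Numbers: [40, 66, 36, 56], gcd = 2
Change: index 3, 56 -> 42
gcd of the OTHER numbers (without index 3): gcd([40, 66, 36]) = 2
New gcd = gcd(g_others, new_val) = gcd(2, 42) = 2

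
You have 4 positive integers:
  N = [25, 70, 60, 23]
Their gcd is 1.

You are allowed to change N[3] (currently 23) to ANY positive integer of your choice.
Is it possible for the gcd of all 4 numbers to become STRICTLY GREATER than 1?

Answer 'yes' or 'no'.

Answer: yes

Derivation:
Current gcd = 1
gcd of all OTHER numbers (without N[3]=23): gcd([25, 70, 60]) = 5
The new gcd after any change is gcd(5, new_value).
This can be at most 5.
Since 5 > old gcd 1, the gcd CAN increase (e.g., set N[3] = 5).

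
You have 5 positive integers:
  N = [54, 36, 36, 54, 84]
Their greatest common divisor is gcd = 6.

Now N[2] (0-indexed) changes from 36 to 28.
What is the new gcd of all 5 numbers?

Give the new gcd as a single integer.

Numbers: [54, 36, 36, 54, 84], gcd = 6
Change: index 2, 36 -> 28
gcd of the OTHER numbers (without index 2): gcd([54, 36, 54, 84]) = 6
New gcd = gcd(g_others, new_val) = gcd(6, 28) = 2

Answer: 2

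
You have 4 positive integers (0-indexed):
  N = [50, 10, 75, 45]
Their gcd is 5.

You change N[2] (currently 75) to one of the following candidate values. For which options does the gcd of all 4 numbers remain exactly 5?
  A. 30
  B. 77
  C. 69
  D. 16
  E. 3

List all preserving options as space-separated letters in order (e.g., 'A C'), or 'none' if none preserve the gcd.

Old gcd = 5; gcd of others (without N[2]) = 5
New gcd for candidate v: gcd(5, v). Preserves old gcd iff gcd(5, v) = 5.
  Option A: v=30, gcd(5,30)=5 -> preserves
  Option B: v=77, gcd(5,77)=1 -> changes
  Option C: v=69, gcd(5,69)=1 -> changes
  Option D: v=16, gcd(5,16)=1 -> changes
  Option E: v=3, gcd(5,3)=1 -> changes

Answer: A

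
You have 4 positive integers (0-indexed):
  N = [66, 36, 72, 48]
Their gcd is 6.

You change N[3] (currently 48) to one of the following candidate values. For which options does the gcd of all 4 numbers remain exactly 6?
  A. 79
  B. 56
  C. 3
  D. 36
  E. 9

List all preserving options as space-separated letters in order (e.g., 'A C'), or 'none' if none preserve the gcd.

Old gcd = 6; gcd of others (without N[3]) = 6
New gcd for candidate v: gcd(6, v). Preserves old gcd iff gcd(6, v) = 6.
  Option A: v=79, gcd(6,79)=1 -> changes
  Option B: v=56, gcd(6,56)=2 -> changes
  Option C: v=3, gcd(6,3)=3 -> changes
  Option D: v=36, gcd(6,36)=6 -> preserves
  Option E: v=9, gcd(6,9)=3 -> changes

Answer: D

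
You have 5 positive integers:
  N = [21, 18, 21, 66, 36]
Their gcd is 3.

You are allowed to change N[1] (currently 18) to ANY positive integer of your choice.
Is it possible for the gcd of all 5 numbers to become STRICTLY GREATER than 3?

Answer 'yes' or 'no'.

Answer: no

Derivation:
Current gcd = 3
gcd of all OTHER numbers (without N[1]=18): gcd([21, 21, 66, 36]) = 3
The new gcd after any change is gcd(3, new_value).
This can be at most 3.
Since 3 = old gcd 3, the gcd can only stay the same or decrease.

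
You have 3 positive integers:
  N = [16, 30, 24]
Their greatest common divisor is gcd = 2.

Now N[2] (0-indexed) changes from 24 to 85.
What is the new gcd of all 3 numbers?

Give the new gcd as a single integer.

Numbers: [16, 30, 24], gcd = 2
Change: index 2, 24 -> 85
gcd of the OTHER numbers (without index 2): gcd([16, 30]) = 2
New gcd = gcd(g_others, new_val) = gcd(2, 85) = 1

Answer: 1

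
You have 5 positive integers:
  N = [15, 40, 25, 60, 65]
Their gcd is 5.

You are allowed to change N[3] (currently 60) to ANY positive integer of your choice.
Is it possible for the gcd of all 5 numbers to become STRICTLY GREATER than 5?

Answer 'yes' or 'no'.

Current gcd = 5
gcd of all OTHER numbers (without N[3]=60): gcd([15, 40, 25, 65]) = 5
The new gcd after any change is gcd(5, new_value).
This can be at most 5.
Since 5 = old gcd 5, the gcd can only stay the same or decrease.

Answer: no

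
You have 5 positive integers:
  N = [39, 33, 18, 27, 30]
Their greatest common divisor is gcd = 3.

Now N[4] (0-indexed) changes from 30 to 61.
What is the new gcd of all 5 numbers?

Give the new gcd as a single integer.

Numbers: [39, 33, 18, 27, 30], gcd = 3
Change: index 4, 30 -> 61
gcd of the OTHER numbers (without index 4): gcd([39, 33, 18, 27]) = 3
New gcd = gcd(g_others, new_val) = gcd(3, 61) = 1

Answer: 1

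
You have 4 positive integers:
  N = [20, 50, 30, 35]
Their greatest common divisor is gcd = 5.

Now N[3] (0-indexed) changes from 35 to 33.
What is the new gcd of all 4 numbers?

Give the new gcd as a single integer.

Numbers: [20, 50, 30, 35], gcd = 5
Change: index 3, 35 -> 33
gcd of the OTHER numbers (without index 3): gcd([20, 50, 30]) = 10
New gcd = gcd(g_others, new_val) = gcd(10, 33) = 1

Answer: 1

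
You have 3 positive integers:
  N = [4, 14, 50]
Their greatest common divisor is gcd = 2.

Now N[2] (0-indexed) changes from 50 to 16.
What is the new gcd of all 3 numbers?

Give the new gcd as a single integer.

Answer: 2

Derivation:
Numbers: [4, 14, 50], gcd = 2
Change: index 2, 50 -> 16
gcd of the OTHER numbers (without index 2): gcd([4, 14]) = 2
New gcd = gcd(g_others, new_val) = gcd(2, 16) = 2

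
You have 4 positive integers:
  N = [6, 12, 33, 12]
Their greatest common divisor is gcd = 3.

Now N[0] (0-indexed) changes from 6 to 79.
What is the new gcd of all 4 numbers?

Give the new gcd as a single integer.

Numbers: [6, 12, 33, 12], gcd = 3
Change: index 0, 6 -> 79
gcd of the OTHER numbers (without index 0): gcd([12, 33, 12]) = 3
New gcd = gcd(g_others, new_val) = gcd(3, 79) = 1

Answer: 1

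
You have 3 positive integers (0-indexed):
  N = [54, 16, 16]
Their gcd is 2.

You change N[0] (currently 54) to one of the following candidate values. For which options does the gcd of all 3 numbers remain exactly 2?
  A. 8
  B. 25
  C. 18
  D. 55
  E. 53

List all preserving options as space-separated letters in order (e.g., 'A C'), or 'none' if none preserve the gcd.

Old gcd = 2; gcd of others (without N[0]) = 16
New gcd for candidate v: gcd(16, v). Preserves old gcd iff gcd(16, v) = 2.
  Option A: v=8, gcd(16,8)=8 -> changes
  Option B: v=25, gcd(16,25)=1 -> changes
  Option C: v=18, gcd(16,18)=2 -> preserves
  Option D: v=55, gcd(16,55)=1 -> changes
  Option E: v=53, gcd(16,53)=1 -> changes

Answer: C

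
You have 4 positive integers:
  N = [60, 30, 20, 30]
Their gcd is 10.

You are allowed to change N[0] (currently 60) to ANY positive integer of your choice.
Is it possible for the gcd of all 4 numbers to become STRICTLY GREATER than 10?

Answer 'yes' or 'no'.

Answer: no

Derivation:
Current gcd = 10
gcd of all OTHER numbers (without N[0]=60): gcd([30, 20, 30]) = 10
The new gcd after any change is gcd(10, new_value).
This can be at most 10.
Since 10 = old gcd 10, the gcd can only stay the same or decrease.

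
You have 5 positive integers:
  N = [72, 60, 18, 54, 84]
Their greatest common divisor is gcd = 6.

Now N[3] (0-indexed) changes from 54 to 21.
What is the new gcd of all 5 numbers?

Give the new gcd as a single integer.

Answer: 3

Derivation:
Numbers: [72, 60, 18, 54, 84], gcd = 6
Change: index 3, 54 -> 21
gcd of the OTHER numbers (without index 3): gcd([72, 60, 18, 84]) = 6
New gcd = gcd(g_others, new_val) = gcd(6, 21) = 3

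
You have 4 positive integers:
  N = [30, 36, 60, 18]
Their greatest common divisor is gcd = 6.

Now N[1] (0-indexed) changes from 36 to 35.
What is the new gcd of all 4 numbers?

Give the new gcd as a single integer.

Answer: 1

Derivation:
Numbers: [30, 36, 60, 18], gcd = 6
Change: index 1, 36 -> 35
gcd of the OTHER numbers (without index 1): gcd([30, 60, 18]) = 6
New gcd = gcd(g_others, new_val) = gcd(6, 35) = 1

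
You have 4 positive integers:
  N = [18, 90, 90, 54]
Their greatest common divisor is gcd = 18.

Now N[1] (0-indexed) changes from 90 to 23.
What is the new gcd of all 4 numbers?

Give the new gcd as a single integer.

Answer: 1

Derivation:
Numbers: [18, 90, 90, 54], gcd = 18
Change: index 1, 90 -> 23
gcd of the OTHER numbers (without index 1): gcd([18, 90, 54]) = 18
New gcd = gcd(g_others, new_val) = gcd(18, 23) = 1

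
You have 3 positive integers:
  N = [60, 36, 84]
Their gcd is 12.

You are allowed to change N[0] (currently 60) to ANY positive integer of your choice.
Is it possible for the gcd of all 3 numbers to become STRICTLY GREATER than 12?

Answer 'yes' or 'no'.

Current gcd = 12
gcd of all OTHER numbers (without N[0]=60): gcd([36, 84]) = 12
The new gcd after any change is gcd(12, new_value).
This can be at most 12.
Since 12 = old gcd 12, the gcd can only stay the same or decrease.

Answer: no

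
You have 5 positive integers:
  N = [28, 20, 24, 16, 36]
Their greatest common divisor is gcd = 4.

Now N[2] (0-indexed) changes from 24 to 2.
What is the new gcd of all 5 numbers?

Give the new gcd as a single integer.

Numbers: [28, 20, 24, 16, 36], gcd = 4
Change: index 2, 24 -> 2
gcd of the OTHER numbers (without index 2): gcd([28, 20, 16, 36]) = 4
New gcd = gcd(g_others, new_val) = gcd(4, 2) = 2

Answer: 2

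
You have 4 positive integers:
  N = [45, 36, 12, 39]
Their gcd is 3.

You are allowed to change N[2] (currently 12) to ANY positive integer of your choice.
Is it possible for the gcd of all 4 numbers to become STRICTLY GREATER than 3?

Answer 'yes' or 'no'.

Answer: no

Derivation:
Current gcd = 3
gcd of all OTHER numbers (without N[2]=12): gcd([45, 36, 39]) = 3
The new gcd after any change is gcd(3, new_value).
This can be at most 3.
Since 3 = old gcd 3, the gcd can only stay the same or decrease.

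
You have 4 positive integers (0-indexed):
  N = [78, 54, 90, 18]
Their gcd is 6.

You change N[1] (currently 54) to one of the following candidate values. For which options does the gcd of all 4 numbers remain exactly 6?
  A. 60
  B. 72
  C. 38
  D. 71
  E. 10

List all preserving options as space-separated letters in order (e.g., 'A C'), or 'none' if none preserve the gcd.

Old gcd = 6; gcd of others (without N[1]) = 6
New gcd for candidate v: gcd(6, v). Preserves old gcd iff gcd(6, v) = 6.
  Option A: v=60, gcd(6,60)=6 -> preserves
  Option B: v=72, gcd(6,72)=6 -> preserves
  Option C: v=38, gcd(6,38)=2 -> changes
  Option D: v=71, gcd(6,71)=1 -> changes
  Option E: v=10, gcd(6,10)=2 -> changes

Answer: A B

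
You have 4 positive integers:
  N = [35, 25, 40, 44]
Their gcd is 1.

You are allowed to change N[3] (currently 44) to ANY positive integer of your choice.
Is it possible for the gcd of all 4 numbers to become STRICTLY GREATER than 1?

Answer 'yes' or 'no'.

Current gcd = 1
gcd of all OTHER numbers (without N[3]=44): gcd([35, 25, 40]) = 5
The new gcd after any change is gcd(5, new_value).
This can be at most 5.
Since 5 > old gcd 1, the gcd CAN increase (e.g., set N[3] = 5).

Answer: yes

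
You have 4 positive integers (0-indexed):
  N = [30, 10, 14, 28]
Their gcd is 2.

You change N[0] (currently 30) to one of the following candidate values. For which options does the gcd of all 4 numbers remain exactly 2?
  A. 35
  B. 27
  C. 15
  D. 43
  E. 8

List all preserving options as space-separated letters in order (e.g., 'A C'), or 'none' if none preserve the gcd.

Answer: E

Derivation:
Old gcd = 2; gcd of others (without N[0]) = 2
New gcd for candidate v: gcd(2, v). Preserves old gcd iff gcd(2, v) = 2.
  Option A: v=35, gcd(2,35)=1 -> changes
  Option B: v=27, gcd(2,27)=1 -> changes
  Option C: v=15, gcd(2,15)=1 -> changes
  Option D: v=43, gcd(2,43)=1 -> changes
  Option E: v=8, gcd(2,8)=2 -> preserves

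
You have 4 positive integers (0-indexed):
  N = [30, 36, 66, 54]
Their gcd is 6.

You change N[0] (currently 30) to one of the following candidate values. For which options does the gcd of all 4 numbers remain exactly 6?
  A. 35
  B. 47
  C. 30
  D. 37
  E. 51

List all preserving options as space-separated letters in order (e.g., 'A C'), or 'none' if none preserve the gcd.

Old gcd = 6; gcd of others (without N[0]) = 6
New gcd for candidate v: gcd(6, v). Preserves old gcd iff gcd(6, v) = 6.
  Option A: v=35, gcd(6,35)=1 -> changes
  Option B: v=47, gcd(6,47)=1 -> changes
  Option C: v=30, gcd(6,30)=6 -> preserves
  Option D: v=37, gcd(6,37)=1 -> changes
  Option E: v=51, gcd(6,51)=3 -> changes

Answer: C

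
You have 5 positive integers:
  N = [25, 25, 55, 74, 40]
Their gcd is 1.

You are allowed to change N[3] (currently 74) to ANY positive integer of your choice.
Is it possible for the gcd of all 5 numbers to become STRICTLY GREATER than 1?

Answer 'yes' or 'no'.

Current gcd = 1
gcd of all OTHER numbers (without N[3]=74): gcd([25, 25, 55, 40]) = 5
The new gcd after any change is gcd(5, new_value).
This can be at most 5.
Since 5 > old gcd 1, the gcd CAN increase (e.g., set N[3] = 5).

Answer: yes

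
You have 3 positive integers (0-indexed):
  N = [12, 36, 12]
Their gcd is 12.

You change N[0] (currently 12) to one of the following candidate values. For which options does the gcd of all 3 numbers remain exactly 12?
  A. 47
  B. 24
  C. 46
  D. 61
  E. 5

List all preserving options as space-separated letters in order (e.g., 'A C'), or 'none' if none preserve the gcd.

Answer: B

Derivation:
Old gcd = 12; gcd of others (without N[0]) = 12
New gcd for candidate v: gcd(12, v). Preserves old gcd iff gcd(12, v) = 12.
  Option A: v=47, gcd(12,47)=1 -> changes
  Option B: v=24, gcd(12,24)=12 -> preserves
  Option C: v=46, gcd(12,46)=2 -> changes
  Option D: v=61, gcd(12,61)=1 -> changes
  Option E: v=5, gcd(12,5)=1 -> changes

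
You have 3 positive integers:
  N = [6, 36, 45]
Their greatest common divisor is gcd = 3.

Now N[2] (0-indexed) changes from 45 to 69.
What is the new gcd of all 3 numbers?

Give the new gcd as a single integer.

Numbers: [6, 36, 45], gcd = 3
Change: index 2, 45 -> 69
gcd of the OTHER numbers (without index 2): gcd([6, 36]) = 6
New gcd = gcd(g_others, new_val) = gcd(6, 69) = 3

Answer: 3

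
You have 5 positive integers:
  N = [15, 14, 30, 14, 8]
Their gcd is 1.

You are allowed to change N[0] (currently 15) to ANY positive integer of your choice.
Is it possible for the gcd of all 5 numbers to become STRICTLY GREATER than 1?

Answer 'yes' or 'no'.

Current gcd = 1
gcd of all OTHER numbers (without N[0]=15): gcd([14, 30, 14, 8]) = 2
The new gcd after any change is gcd(2, new_value).
This can be at most 2.
Since 2 > old gcd 1, the gcd CAN increase (e.g., set N[0] = 2).

Answer: yes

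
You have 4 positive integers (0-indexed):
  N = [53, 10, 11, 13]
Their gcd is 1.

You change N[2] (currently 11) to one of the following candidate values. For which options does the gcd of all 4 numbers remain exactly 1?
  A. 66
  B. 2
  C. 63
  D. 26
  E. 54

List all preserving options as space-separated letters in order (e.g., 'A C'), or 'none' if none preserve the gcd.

Old gcd = 1; gcd of others (without N[2]) = 1
New gcd for candidate v: gcd(1, v). Preserves old gcd iff gcd(1, v) = 1.
  Option A: v=66, gcd(1,66)=1 -> preserves
  Option B: v=2, gcd(1,2)=1 -> preserves
  Option C: v=63, gcd(1,63)=1 -> preserves
  Option D: v=26, gcd(1,26)=1 -> preserves
  Option E: v=54, gcd(1,54)=1 -> preserves

Answer: A B C D E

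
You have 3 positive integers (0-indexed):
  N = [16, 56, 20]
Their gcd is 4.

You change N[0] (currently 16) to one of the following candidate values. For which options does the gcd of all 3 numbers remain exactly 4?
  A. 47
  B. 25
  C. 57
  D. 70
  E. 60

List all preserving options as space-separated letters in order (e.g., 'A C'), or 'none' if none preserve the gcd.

Old gcd = 4; gcd of others (without N[0]) = 4
New gcd for candidate v: gcd(4, v). Preserves old gcd iff gcd(4, v) = 4.
  Option A: v=47, gcd(4,47)=1 -> changes
  Option B: v=25, gcd(4,25)=1 -> changes
  Option C: v=57, gcd(4,57)=1 -> changes
  Option D: v=70, gcd(4,70)=2 -> changes
  Option E: v=60, gcd(4,60)=4 -> preserves

Answer: E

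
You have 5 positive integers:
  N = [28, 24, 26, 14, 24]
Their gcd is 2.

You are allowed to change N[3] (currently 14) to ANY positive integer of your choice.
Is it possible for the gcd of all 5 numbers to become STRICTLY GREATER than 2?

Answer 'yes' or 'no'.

Current gcd = 2
gcd of all OTHER numbers (without N[3]=14): gcd([28, 24, 26, 24]) = 2
The new gcd after any change is gcd(2, new_value).
This can be at most 2.
Since 2 = old gcd 2, the gcd can only stay the same or decrease.

Answer: no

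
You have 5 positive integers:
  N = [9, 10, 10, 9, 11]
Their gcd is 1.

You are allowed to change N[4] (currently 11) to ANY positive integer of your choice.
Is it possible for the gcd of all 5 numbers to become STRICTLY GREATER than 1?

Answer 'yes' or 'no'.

Answer: no

Derivation:
Current gcd = 1
gcd of all OTHER numbers (without N[4]=11): gcd([9, 10, 10, 9]) = 1
The new gcd after any change is gcd(1, new_value).
This can be at most 1.
Since 1 = old gcd 1, the gcd can only stay the same or decrease.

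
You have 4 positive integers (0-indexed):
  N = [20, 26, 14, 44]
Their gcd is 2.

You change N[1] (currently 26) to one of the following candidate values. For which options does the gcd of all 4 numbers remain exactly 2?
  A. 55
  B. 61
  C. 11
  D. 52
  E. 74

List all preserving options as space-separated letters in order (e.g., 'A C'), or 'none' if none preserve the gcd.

Answer: D E

Derivation:
Old gcd = 2; gcd of others (without N[1]) = 2
New gcd for candidate v: gcd(2, v). Preserves old gcd iff gcd(2, v) = 2.
  Option A: v=55, gcd(2,55)=1 -> changes
  Option B: v=61, gcd(2,61)=1 -> changes
  Option C: v=11, gcd(2,11)=1 -> changes
  Option D: v=52, gcd(2,52)=2 -> preserves
  Option E: v=74, gcd(2,74)=2 -> preserves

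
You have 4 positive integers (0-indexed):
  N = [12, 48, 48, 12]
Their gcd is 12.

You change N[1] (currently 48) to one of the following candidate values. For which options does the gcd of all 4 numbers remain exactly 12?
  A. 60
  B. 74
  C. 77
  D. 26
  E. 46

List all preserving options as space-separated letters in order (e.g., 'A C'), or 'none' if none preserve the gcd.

Answer: A

Derivation:
Old gcd = 12; gcd of others (without N[1]) = 12
New gcd for candidate v: gcd(12, v). Preserves old gcd iff gcd(12, v) = 12.
  Option A: v=60, gcd(12,60)=12 -> preserves
  Option B: v=74, gcd(12,74)=2 -> changes
  Option C: v=77, gcd(12,77)=1 -> changes
  Option D: v=26, gcd(12,26)=2 -> changes
  Option E: v=46, gcd(12,46)=2 -> changes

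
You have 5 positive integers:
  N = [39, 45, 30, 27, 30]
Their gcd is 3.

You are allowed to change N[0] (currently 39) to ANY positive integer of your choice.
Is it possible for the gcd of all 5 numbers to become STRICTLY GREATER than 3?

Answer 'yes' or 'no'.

Current gcd = 3
gcd of all OTHER numbers (without N[0]=39): gcd([45, 30, 27, 30]) = 3
The new gcd after any change is gcd(3, new_value).
This can be at most 3.
Since 3 = old gcd 3, the gcd can only stay the same or decrease.

Answer: no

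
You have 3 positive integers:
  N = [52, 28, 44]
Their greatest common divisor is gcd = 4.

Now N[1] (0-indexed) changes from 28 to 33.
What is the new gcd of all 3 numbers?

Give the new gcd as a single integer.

Answer: 1

Derivation:
Numbers: [52, 28, 44], gcd = 4
Change: index 1, 28 -> 33
gcd of the OTHER numbers (without index 1): gcd([52, 44]) = 4
New gcd = gcd(g_others, new_val) = gcd(4, 33) = 1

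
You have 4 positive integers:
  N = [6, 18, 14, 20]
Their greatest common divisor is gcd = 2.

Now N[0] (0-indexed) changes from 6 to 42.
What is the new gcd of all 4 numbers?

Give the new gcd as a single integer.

Answer: 2

Derivation:
Numbers: [6, 18, 14, 20], gcd = 2
Change: index 0, 6 -> 42
gcd of the OTHER numbers (without index 0): gcd([18, 14, 20]) = 2
New gcd = gcd(g_others, new_val) = gcd(2, 42) = 2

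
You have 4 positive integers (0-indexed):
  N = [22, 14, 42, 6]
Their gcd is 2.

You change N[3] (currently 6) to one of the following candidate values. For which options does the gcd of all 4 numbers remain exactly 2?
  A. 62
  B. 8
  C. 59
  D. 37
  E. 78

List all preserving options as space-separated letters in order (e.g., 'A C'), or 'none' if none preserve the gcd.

Old gcd = 2; gcd of others (without N[3]) = 2
New gcd for candidate v: gcd(2, v). Preserves old gcd iff gcd(2, v) = 2.
  Option A: v=62, gcd(2,62)=2 -> preserves
  Option B: v=8, gcd(2,8)=2 -> preserves
  Option C: v=59, gcd(2,59)=1 -> changes
  Option D: v=37, gcd(2,37)=1 -> changes
  Option E: v=78, gcd(2,78)=2 -> preserves

Answer: A B E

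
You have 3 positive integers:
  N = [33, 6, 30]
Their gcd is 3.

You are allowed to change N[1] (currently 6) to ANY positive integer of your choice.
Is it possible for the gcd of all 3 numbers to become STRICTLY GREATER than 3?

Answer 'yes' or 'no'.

Current gcd = 3
gcd of all OTHER numbers (without N[1]=6): gcd([33, 30]) = 3
The new gcd after any change is gcd(3, new_value).
This can be at most 3.
Since 3 = old gcd 3, the gcd can only stay the same or decrease.

Answer: no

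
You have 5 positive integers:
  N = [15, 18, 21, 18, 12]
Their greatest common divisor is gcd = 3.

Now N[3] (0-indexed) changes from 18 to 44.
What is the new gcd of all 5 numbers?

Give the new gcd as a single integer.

Numbers: [15, 18, 21, 18, 12], gcd = 3
Change: index 3, 18 -> 44
gcd of the OTHER numbers (without index 3): gcd([15, 18, 21, 12]) = 3
New gcd = gcd(g_others, new_val) = gcd(3, 44) = 1

Answer: 1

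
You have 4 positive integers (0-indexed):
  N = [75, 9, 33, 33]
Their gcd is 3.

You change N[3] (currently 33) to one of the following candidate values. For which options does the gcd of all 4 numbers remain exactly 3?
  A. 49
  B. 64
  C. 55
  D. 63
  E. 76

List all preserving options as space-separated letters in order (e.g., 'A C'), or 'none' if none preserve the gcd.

Old gcd = 3; gcd of others (without N[3]) = 3
New gcd for candidate v: gcd(3, v). Preserves old gcd iff gcd(3, v) = 3.
  Option A: v=49, gcd(3,49)=1 -> changes
  Option B: v=64, gcd(3,64)=1 -> changes
  Option C: v=55, gcd(3,55)=1 -> changes
  Option D: v=63, gcd(3,63)=3 -> preserves
  Option E: v=76, gcd(3,76)=1 -> changes

Answer: D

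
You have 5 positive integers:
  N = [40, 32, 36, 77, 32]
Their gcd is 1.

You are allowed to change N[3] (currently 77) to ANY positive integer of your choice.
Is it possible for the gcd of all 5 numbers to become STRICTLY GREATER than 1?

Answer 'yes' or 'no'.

Current gcd = 1
gcd of all OTHER numbers (without N[3]=77): gcd([40, 32, 36, 32]) = 4
The new gcd after any change is gcd(4, new_value).
This can be at most 4.
Since 4 > old gcd 1, the gcd CAN increase (e.g., set N[3] = 4).

Answer: yes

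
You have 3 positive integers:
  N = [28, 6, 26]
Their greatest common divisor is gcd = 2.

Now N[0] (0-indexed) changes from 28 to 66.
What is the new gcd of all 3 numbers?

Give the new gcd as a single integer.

Answer: 2

Derivation:
Numbers: [28, 6, 26], gcd = 2
Change: index 0, 28 -> 66
gcd of the OTHER numbers (without index 0): gcd([6, 26]) = 2
New gcd = gcd(g_others, new_val) = gcd(2, 66) = 2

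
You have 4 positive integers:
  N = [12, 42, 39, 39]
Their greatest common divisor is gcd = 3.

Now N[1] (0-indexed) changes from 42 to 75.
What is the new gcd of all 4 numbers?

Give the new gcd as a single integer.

Numbers: [12, 42, 39, 39], gcd = 3
Change: index 1, 42 -> 75
gcd of the OTHER numbers (without index 1): gcd([12, 39, 39]) = 3
New gcd = gcd(g_others, new_val) = gcd(3, 75) = 3

Answer: 3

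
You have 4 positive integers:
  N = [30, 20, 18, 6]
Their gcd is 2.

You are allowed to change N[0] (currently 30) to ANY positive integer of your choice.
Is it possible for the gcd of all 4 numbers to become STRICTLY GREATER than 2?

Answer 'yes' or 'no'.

Answer: no

Derivation:
Current gcd = 2
gcd of all OTHER numbers (without N[0]=30): gcd([20, 18, 6]) = 2
The new gcd after any change is gcd(2, new_value).
This can be at most 2.
Since 2 = old gcd 2, the gcd can only stay the same or decrease.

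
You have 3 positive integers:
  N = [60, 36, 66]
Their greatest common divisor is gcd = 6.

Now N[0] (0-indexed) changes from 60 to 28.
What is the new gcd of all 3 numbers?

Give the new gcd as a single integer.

Numbers: [60, 36, 66], gcd = 6
Change: index 0, 60 -> 28
gcd of the OTHER numbers (without index 0): gcd([36, 66]) = 6
New gcd = gcd(g_others, new_val) = gcd(6, 28) = 2

Answer: 2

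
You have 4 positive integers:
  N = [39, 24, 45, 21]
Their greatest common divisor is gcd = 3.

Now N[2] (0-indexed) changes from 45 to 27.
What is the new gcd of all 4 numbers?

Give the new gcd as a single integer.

Numbers: [39, 24, 45, 21], gcd = 3
Change: index 2, 45 -> 27
gcd of the OTHER numbers (without index 2): gcd([39, 24, 21]) = 3
New gcd = gcd(g_others, new_val) = gcd(3, 27) = 3

Answer: 3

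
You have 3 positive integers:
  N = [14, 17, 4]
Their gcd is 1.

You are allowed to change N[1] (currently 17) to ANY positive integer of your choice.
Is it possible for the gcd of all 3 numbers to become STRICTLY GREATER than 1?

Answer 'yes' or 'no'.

Answer: yes

Derivation:
Current gcd = 1
gcd of all OTHER numbers (without N[1]=17): gcd([14, 4]) = 2
The new gcd after any change is gcd(2, new_value).
This can be at most 2.
Since 2 > old gcd 1, the gcd CAN increase (e.g., set N[1] = 2).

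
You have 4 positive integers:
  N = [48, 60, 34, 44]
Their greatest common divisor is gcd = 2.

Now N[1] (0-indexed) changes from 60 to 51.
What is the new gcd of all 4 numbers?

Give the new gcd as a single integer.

Numbers: [48, 60, 34, 44], gcd = 2
Change: index 1, 60 -> 51
gcd of the OTHER numbers (without index 1): gcd([48, 34, 44]) = 2
New gcd = gcd(g_others, new_val) = gcd(2, 51) = 1

Answer: 1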